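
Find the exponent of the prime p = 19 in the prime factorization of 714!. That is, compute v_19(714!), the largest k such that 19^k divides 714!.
v_19(714!) = 38

Legendre's formula: v_p(n!) = Σ_{k ≥ 1} ⌊n / p^k⌋. For p = 19, n = 714, the terms are:
  ⌊714/19^1⌋ = ⌊714/19⌋ = 37
  ⌊714/19^2⌋ = ⌊714/361⌋ = 1
(the next term ⌊714/19^3⌋ = 0, terminating the sum). Summing: v_19(714!) = 37 + 1 = 38.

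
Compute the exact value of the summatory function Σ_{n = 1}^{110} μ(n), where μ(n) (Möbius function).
Σ_{n ≤ 110} μ(n) = -5

Compute μ(n) for each 1 ≤ n ≤ 110: μ(1) = 1, μ(2) = -1, μ(3) = -1, μ(4) = 0, μ(5) = -1, μ(6) = 1, μ(7) = -1, μ(8) = 0, μ(9) = 0, μ(10) = 1, μ(11) = -1, μ(12) = 0, μ(13) = -1, μ(14) = 1, μ(15) = 1, μ(16) = 0, μ(17) = -1, μ(18) = 0, μ(19) = -1, μ(20) = 0, μ(21) = 1, μ(22) = 1, μ(23) = -1, μ(24) = 0, μ(25) = 0, μ(26) = 1, μ(27) = 0, μ(28) = 0, μ(29) = -1, μ(30) = -1, μ(31) = -1, μ(32) = 0, μ(33) = 1, μ(34) = 1, μ(35) = 1, μ(36) = 0, μ(37) = -1, μ(38) = 1, μ(39) = 1, μ(40) = 0, μ(41) = -1, μ(42) = -1, μ(43) = -1, μ(44) = 0, μ(45) = 0, μ(46) = 1, μ(47) = -1, μ(48) = 0, μ(49) = 0, μ(50) = 0, μ(51) = 1, μ(52) = 0, μ(53) = -1, μ(54) = 0, μ(55) = 1, μ(56) = 0, μ(57) = 1, μ(58) = 1, μ(59) = -1, μ(60) = 0, μ(61) = -1, μ(62) = 1, μ(63) = 0, μ(64) = 0, μ(65) = 1, μ(66) = -1, μ(67) = -1, μ(68) = 0, μ(69) = 1, μ(70) = -1, μ(71) = -1, μ(72) = 0, μ(73) = -1, μ(74) = 1, μ(75) = 0, μ(76) = 0, μ(77) = 1, μ(78) = -1, μ(79) = -1, μ(80) = 0, μ(81) = 0, μ(82) = 1, μ(83) = -1, μ(84) = 0, μ(85) = 1, μ(86) = 1, μ(87) = 1, μ(88) = 0, μ(89) = -1, μ(90) = 0, μ(91) = 1, μ(92) = 0, μ(93) = 1, μ(94) = 1, μ(95) = 1, μ(96) = 0, μ(97) = -1, μ(98) = 0, μ(99) = 0, μ(100) = 0, μ(101) = -1, μ(102) = -1, μ(103) = -1, μ(104) = 0, μ(105) = -1, μ(106) = 1, μ(107) = -1, μ(108) = 0, μ(109) = -1, μ(110) = -1. Summing all 110 values: -5. (Mertens function M(x) = Σ_{n ≤ x} μ(n); on average M(x) should be small (PNT ⟺ M(x) = o(x)).)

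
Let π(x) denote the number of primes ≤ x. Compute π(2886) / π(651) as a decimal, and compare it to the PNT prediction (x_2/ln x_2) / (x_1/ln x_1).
π(2886)/π(651) = 417/118 ≈ 3.5339;  PNT prediction ≈ 3.6046.

π(651) = 118 and π(2886) = 417, so π(2886)/π(651) ≈ 3.5339. The PNT-predicted ratio is (2886/ln(2886)) / (651/ln(651)) ≈ 3.6046. The two agree to within a few percent, as expected.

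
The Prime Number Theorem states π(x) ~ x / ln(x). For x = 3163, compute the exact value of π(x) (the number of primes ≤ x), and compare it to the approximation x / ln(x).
π(3163) = 447;  x/ln(x) ≈ 392.47;  relative error ≈ 12.20%.

Directly count primes up to 3163: π(3163) = 447. The PNT approximation gives 3163/ln(3163) ≈ 3163/8.05928 ≈ 392.47. Relative error (π(x) − x/ln(x)) / π(x) ≈ 12.20%; the approximation is known to undercount slightly (Li(x) is a better estimate).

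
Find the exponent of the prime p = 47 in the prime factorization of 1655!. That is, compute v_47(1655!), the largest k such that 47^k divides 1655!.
v_47(1655!) = 35

Legendre's formula: v_p(n!) = Σ_{k ≥ 1} ⌊n / p^k⌋. For p = 47, n = 1655, the terms are:
  ⌊1655/47^1⌋ = ⌊1655/47⌋ = 35
(the next term ⌊1655/47^2⌋ = 0, terminating the sum). Summing: v_47(1655!) = 35 = 35.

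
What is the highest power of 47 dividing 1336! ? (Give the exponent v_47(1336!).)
v_47(1336!) = 28

Legendre's formula: v_p(n!) = Σ_{k ≥ 1} ⌊n / p^k⌋. For p = 47, n = 1336, the terms are:
  ⌊1336/47^1⌋ = ⌊1336/47⌋ = 28
(the next term ⌊1336/47^2⌋ = 0, terminating the sum). Summing: v_47(1336!) = 28 = 28.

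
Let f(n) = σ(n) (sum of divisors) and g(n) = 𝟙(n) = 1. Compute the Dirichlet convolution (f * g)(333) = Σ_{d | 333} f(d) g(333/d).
(σ * 𝟙)(333) = 702

Divisors of 333: [1, 3, 9, 37, 111, 333]. For each d | 333:
  d = 1: σ(1) · 𝟙(333/1) = 1 · 1 = 1
  d = 3: σ(3) · 𝟙(333/3) = 4 · 1 = 4
  d = 9: σ(9) · 𝟙(333/9) = 13 · 1 = 13
  d = 37: σ(37) · 𝟙(333/37) = 38 · 1 = 38
  d = 111: σ(111) · 𝟙(333/111) = 152 · 1 = 152
  d = 333: σ(333) · 𝟙(333/333) = 494 · 1 = 494
Summing: (σ * 𝟙)(333) = 1 + 4 + 13 + 38 + 152 + 494 = 702.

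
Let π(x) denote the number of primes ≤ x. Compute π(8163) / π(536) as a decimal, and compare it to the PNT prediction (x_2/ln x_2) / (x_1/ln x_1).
π(8163)/π(536) = 1024/99 ≈ 10.3434;  PNT prediction ≈ 10.6251.

π(536) = 99 and π(8163) = 1024, so π(8163)/π(536) ≈ 10.3434. The PNT-predicted ratio is (8163/ln(8163)) / (536/ln(536)) ≈ 10.6251. The two agree to within a few percent, as expected.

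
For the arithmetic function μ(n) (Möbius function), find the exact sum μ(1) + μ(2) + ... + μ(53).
Σ_{n ≤ 53} μ(n) = -3

Compute μ(n) for each 1 ≤ n ≤ 53: μ(1) = 1, μ(2) = -1, μ(3) = -1, μ(4) = 0, μ(5) = -1, μ(6) = 1, μ(7) = -1, μ(8) = 0, μ(9) = 0, μ(10) = 1, μ(11) = -1, μ(12) = 0, μ(13) = -1, μ(14) = 1, μ(15) = 1, μ(16) = 0, μ(17) = -1, μ(18) = 0, μ(19) = -1, μ(20) = 0, μ(21) = 1, μ(22) = 1, μ(23) = -1, μ(24) = 0, μ(25) = 0, μ(26) = 1, μ(27) = 0, μ(28) = 0, μ(29) = -1, μ(30) = -1, μ(31) = -1, μ(32) = 0, μ(33) = 1, μ(34) = 1, μ(35) = 1, μ(36) = 0, μ(37) = -1, μ(38) = 1, μ(39) = 1, μ(40) = 0, μ(41) = -1, μ(42) = -1, μ(43) = -1, μ(44) = 0, μ(45) = 0, μ(46) = 1, μ(47) = -1, μ(48) = 0, μ(49) = 0, μ(50) = 0, μ(51) = 1, μ(52) = 0, μ(53) = -1. Summing all 53 values: -3. (Mertens function M(x) = Σ_{n ≤ x} μ(n); on average M(x) should be small (PNT ⟺ M(x) = o(x)).)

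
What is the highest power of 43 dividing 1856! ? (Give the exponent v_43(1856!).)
v_43(1856!) = 44

Legendre's formula: v_p(n!) = Σ_{k ≥ 1} ⌊n / p^k⌋. For p = 43, n = 1856, the terms are:
  ⌊1856/43^1⌋ = ⌊1856/43⌋ = 43
  ⌊1856/43^2⌋ = ⌊1856/1849⌋ = 1
(the next term ⌊1856/43^3⌋ = 0, terminating the sum). Summing: v_43(1856!) = 43 + 1 = 44.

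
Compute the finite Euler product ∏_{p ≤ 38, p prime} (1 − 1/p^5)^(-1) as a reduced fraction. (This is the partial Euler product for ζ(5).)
∏ = 132487865367718741281556988782580603348847966827605/127769623698019954360176628845208514576475652988928

The primes p ≤ 38 are [2, 3, 5, 7, 11, 13, 17, 19, 23, 29, 31, 37]. For each prime, (1 − 1/p^5)^(-1) = p^5 / (p^5 − 1). The product is (1 − 1/2^5)^(-1), (1 − 1/3^5)^(-1), (1 − 1/5^5)^(-1), (1 − 1/7^5)^(-1), (1 − 1/11^5)^(-1), (1 − 1/13^5)^(-1), (1 − 1/17^5)^(-1), (1 − 1/19^5)^(-1), (1 − 1/23^5)^(-1), (1 − 1/29^5)^(-1), (1 − 1/31^5)^(-1), (1 − 1/37^5)^(-1) = ∏ p^5 / (p^5 − 1) = 132487865367718741281556988782580603348847966827605/127769623698019954360176628845208514576475652988928.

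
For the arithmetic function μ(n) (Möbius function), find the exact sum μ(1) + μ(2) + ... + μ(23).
Σ_{n ≤ 23} μ(n) = -2

Compute μ(n) for each 1 ≤ n ≤ 23: μ(1) = 1, μ(2) = -1, μ(3) = -1, μ(4) = 0, μ(5) = -1, μ(6) = 1, μ(7) = -1, μ(8) = 0, μ(9) = 0, μ(10) = 1, μ(11) = -1, μ(12) = 0, μ(13) = -1, μ(14) = 1, μ(15) = 1, μ(16) = 0, μ(17) = -1, μ(18) = 0, μ(19) = -1, μ(20) = 0, μ(21) = 1, μ(22) = 1, μ(23) = -1. Summing all 23 values: -2. (Mertens function M(x) = Σ_{n ≤ x} μ(n); on average M(x) should be small (PNT ⟺ M(x) = o(x)).)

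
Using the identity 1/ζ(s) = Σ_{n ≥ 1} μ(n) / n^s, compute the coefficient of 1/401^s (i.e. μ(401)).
μ(401) = -1

Factor n = 401 = 401. μ(n) = 0 if any exponent ≥ 2 (not squarefree); otherwise μ(n) = (−1)^{ω(n)} where ω(n) is the number of distinct prime factors. Applying: μ(401) = -1.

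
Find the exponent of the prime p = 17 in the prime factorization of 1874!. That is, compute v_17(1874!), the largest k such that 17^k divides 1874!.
v_17(1874!) = 116

Legendre's formula: v_p(n!) = Σ_{k ≥ 1} ⌊n / p^k⌋. For p = 17, n = 1874, the terms are:
  ⌊1874/17^1⌋ = ⌊1874/17⌋ = 110
  ⌊1874/17^2⌋ = ⌊1874/289⌋ = 6
(the next term ⌊1874/17^3⌋ = 0, terminating the sum). Summing: v_17(1874!) = 110 + 6 = 116.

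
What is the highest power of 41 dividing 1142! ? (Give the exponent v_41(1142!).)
v_41(1142!) = 27

Legendre's formula: v_p(n!) = Σ_{k ≥ 1} ⌊n / p^k⌋. For p = 41, n = 1142, the terms are:
  ⌊1142/41^1⌋ = ⌊1142/41⌋ = 27
(the next term ⌊1142/41^2⌋ = 0, terminating the sum). Summing: v_41(1142!) = 27 = 27.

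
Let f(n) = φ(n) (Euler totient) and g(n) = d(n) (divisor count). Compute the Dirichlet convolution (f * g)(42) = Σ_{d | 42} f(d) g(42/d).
(φ * d)(42) = 96

Divisors of 42: [1, 2, 3, 6, 7, 14, 21, 42]. For each d | 42:
  d = 1: φ(1) · d(42/1) = 1 · 8 = 8
  d = 2: φ(2) · d(42/2) = 1 · 4 = 4
  d = 3: φ(3) · d(42/3) = 2 · 4 = 8
  d = 6: φ(6) · d(42/6) = 2 · 2 = 4
  d = 7: φ(7) · d(42/7) = 6 · 4 = 24
  d = 14: φ(14) · d(42/14) = 6 · 2 = 12
  d = 21: φ(21) · d(42/21) = 12 · 2 = 24
  d = 42: φ(42) · d(42/42) = 12 · 1 = 12
Summing: (φ * d)(42) = 8 + 4 + 8 + 4 + 24 + 12 + 24 + 12 = 96.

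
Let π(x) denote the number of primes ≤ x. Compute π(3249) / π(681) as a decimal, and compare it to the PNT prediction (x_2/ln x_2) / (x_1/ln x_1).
π(3249)/π(681) = 457/123 ≈ 3.7154;  PNT prediction ≈ 3.8490.

π(681) = 123 and π(3249) = 457, so π(3249)/π(681) ≈ 3.7154. The PNT-predicted ratio is (3249/ln(3249)) / (681/ln(681)) ≈ 3.8490. The two agree to within a few percent, as expected.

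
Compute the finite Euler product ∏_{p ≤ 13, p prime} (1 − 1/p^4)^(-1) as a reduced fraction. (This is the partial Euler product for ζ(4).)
∏ = 11033033011/10194124800

The primes p ≤ 13 are [2, 3, 5, 7, 11, 13]. For each prime, (1 − 1/p^4)^(-1) = p^4 / (p^4 − 1). The product is (1 − 1/2^4)^(-1), (1 − 1/3^4)^(-1), (1 − 1/5^4)^(-1), (1 − 1/7^4)^(-1), (1 − 1/11^4)^(-1), (1 − 1/13^4)^(-1) = ∏ p^4 / (p^4 − 1) = 11033033011/10194124800.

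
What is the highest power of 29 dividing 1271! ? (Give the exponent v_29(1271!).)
v_29(1271!) = 44

Legendre's formula: v_p(n!) = Σ_{k ≥ 1} ⌊n / p^k⌋. For p = 29, n = 1271, the terms are:
  ⌊1271/29^1⌋ = ⌊1271/29⌋ = 43
  ⌊1271/29^2⌋ = ⌊1271/841⌋ = 1
(the next term ⌊1271/29^3⌋ = 0, terminating the sum). Summing: v_29(1271!) = 43 + 1 = 44.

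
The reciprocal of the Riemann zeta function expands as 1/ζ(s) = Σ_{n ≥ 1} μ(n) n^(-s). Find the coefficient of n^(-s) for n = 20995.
μ(20995) = 1

Factor n = 20995 = 5 · 13 · 17 · 19. μ(n) = 0 if any exponent ≥ 2 (not squarefree); otherwise μ(n) = (−1)^{ω(n)} where ω(n) is the number of distinct prime factors. Applying: μ(20995) = 1.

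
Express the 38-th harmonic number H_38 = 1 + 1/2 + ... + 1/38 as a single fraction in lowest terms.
H_38 = 2053580969474233/485721041551200

Direct summation: H_38 = 1 + 1/2 + ... + 1/38. The least common denominator is lcm(1, ..., 38) = 5342931457063200; over this denominator the numerator is 5342931457063200 + 2671465728531600 + 1780977152354400 + 1335732864265800 + 1068586291412640 + 890488576177200 + 763275922437600 + 667866432132900 + 593659050784800 + 534293145706320 + 485721041551200 + 445244288088600 + 410994727466400 + 381637961218800 + 356195430470880 + 333933216066450 + 314290085709600 + 296829525392400 + 281206918792800 + 267146572853160 + 254425307479200 + 242860520775600 + 232301367698400 + 222622144044300 + 213717258282528 + 205497363733200 + 197886350261600 + 190818980609400 + 184239015760800 + 178097715235440 + 172352627647200 + 166966608033225 + 161907013850400 + 157145042854800 + 152655184487520 + 148414762696200 + 144403552893600 + 140603459396400 = 22589390664216563, so H_38 = 22589390664216563/5342931457063200; reducing by gcd(22589390664216563, 5342931457063200) = 11 gives 2053580969474233/485721041551200 ≈ 4.22790. (The PNT-adjacent estimate ln(38) + γ ≈ 4.21480 matches within O(1/n).)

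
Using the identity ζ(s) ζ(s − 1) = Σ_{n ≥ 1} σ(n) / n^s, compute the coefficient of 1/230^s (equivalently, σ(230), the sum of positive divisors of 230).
σ(230) = 432

In the product (Σ m^0/m^s)(Σ k / k^s) = Σ (Σ_{d | n} d) / n^s, the coefficient of 1/n^s is σ(n) = Σ_{d | n} d. For n = 230, divisors are [1, 2, 5, 10, 23, 46, 115, 230]; summing: σ(230) = 432.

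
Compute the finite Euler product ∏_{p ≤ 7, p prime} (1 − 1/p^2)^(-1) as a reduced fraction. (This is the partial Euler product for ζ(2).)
∏ = 1225/768

The primes p ≤ 7 are [2, 3, 5, 7]. For each prime, (1 − 1/p^2)^(-1) = p^2 / (p^2 − 1). The product is (1 − 1/2^2)^(-1), (1 − 1/3^2)^(-1), (1 − 1/5^2)^(-1), (1 − 1/7^2)^(-1) = ∏ p^2 / (p^2 − 1) = 1225/768.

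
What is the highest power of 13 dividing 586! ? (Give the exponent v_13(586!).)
v_13(586!) = 48

Legendre's formula: v_p(n!) = Σ_{k ≥ 1} ⌊n / p^k⌋. For p = 13, n = 586, the terms are:
  ⌊586/13^1⌋ = ⌊586/13⌋ = 45
  ⌊586/13^2⌋ = ⌊586/169⌋ = 3
(the next term ⌊586/13^3⌋ = 0, terminating the sum). Summing: v_13(586!) = 45 + 3 = 48.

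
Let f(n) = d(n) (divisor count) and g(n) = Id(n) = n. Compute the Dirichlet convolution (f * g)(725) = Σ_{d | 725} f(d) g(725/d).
(d * Id)(725) = 1178

Divisors of 725: [1, 5, 25, 29, 145, 725]. For each d | 725:
  d = 1: d(1) · Id(725/1) = 1 · 725 = 725
  d = 5: d(5) · Id(725/5) = 2 · 145 = 290
  d = 25: d(25) · Id(725/25) = 3 · 29 = 87
  d = 29: d(29) · Id(725/29) = 2 · 25 = 50
  d = 145: d(145) · Id(725/145) = 4 · 5 = 20
  d = 725: d(725) · Id(725/725) = 6 · 1 = 6
Summing: (d * Id)(725) = 725 + 290 + 87 + 50 + 20 + 6 = 1178.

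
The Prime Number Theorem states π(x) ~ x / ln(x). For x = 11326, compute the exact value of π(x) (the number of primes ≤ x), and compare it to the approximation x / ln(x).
π(11326) = 1369;  x/ln(x) ≈ 1213.30;  relative error ≈ 11.37%.

Directly count primes up to 11326: π(11326) = 1369. The PNT approximation gives 11326/ln(11326) ≈ 11326/9.33486 ≈ 1213.30. Relative error (π(x) − x/ln(x)) / π(x) ≈ 11.37%; the approximation is known to undercount slightly (Li(x) is a better estimate).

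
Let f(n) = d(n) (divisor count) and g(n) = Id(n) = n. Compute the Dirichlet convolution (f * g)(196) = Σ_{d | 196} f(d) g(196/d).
(d * Id)(196) = 726

Divisors of 196: [1, 2, 4, 7, 14, 28, 49, 98, 196]. For each d | 196:
  d = 1: d(1) · Id(196/1) = 1 · 196 = 196
  d = 2: d(2) · Id(196/2) = 2 · 98 = 196
  d = 4: d(4) · Id(196/4) = 3 · 49 = 147
  d = 7: d(7) · Id(196/7) = 2 · 28 = 56
  d = 14: d(14) · Id(196/14) = 4 · 14 = 56
  d = 28: d(28) · Id(196/28) = 6 · 7 = 42
  d = 49: d(49) · Id(196/49) = 3 · 4 = 12
  d = 98: d(98) · Id(196/98) = 6 · 2 = 12
  d = 196: d(196) · Id(196/196) = 9 · 1 = 9
Summing: (d * Id)(196) = 196 + 196 + 147 + 56 + 56 + 42 + 12 + 12 + 9 = 726.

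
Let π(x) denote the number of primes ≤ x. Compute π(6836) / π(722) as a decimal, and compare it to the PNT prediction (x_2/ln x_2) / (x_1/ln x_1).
π(6836)/π(722) = 880/128 ≈ 6.8750;  PNT prediction ≈ 7.0577.

π(722) = 128 and π(6836) = 880, so π(6836)/π(722) ≈ 6.8750. The PNT-predicted ratio is (6836/ln(6836)) / (722/ln(722)) ≈ 7.0577. The two agree to within a few percent, as expected.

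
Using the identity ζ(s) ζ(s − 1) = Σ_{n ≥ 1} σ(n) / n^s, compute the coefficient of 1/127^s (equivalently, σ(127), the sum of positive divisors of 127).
σ(127) = 128

In the product (Σ m^0/m^s)(Σ k / k^s) = Σ (Σ_{d | n} d) / n^s, the coefficient of 1/n^s is σ(n) = Σ_{d | n} d. For n = 127, divisors are [1, 127]; summing: σ(127) = 128.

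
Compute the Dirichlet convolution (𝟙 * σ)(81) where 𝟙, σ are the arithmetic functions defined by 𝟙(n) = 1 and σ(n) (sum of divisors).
(𝟙 * σ)(81) = 179

Divisors of 81: [1, 3, 9, 27, 81]. For each d | 81:
  d = 1: 𝟙(1) · σ(81/1) = 1 · 121 = 121
  d = 3: 𝟙(3) · σ(81/3) = 1 · 40 = 40
  d = 9: 𝟙(9) · σ(81/9) = 1 · 13 = 13
  d = 27: 𝟙(27) · σ(81/27) = 1 · 4 = 4
  d = 81: 𝟙(81) · σ(81/81) = 1 · 1 = 1
Summing: (𝟙 * σ)(81) = 121 + 40 + 13 + 4 + 1 = 179.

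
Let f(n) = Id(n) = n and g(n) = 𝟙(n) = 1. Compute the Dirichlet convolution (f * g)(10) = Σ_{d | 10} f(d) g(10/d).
(Id * 𝟙)(10) = 18

Divisors of 10: [1, 2, 5, 10]. For each d | 10:
  d = 1: Id(1) · 𝟙(10/1) = 1 · 1 = 1
  d = 2: Id(2) · 𝟙(10/2) = 2 · 1 = 2
  d = 5: Id(5) · 𝟙(10/5) = 5 · 1 = 5
  d = 10: Id(10) · 𝟙(10/10) = 10 · 1 = 10
Summing: (Id * 𝟙)(10) = 1 + 2 + 5 + 10 = 18.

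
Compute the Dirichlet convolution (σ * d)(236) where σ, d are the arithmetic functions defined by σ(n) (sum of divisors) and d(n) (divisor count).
(σ * d)(236) = 992

Divisors of 236: [1, 2, 4, 59, 118, 236]. For each d | 236:
  d = 1: σ(1) · d(236/1) = 1 · 6 = 6
  d = 2: σ(2) · d(236/2) = 3 · 4 = 12
  d = 4: σ(4) · d(236/4) = 7 · 2 = 14
  d = 59: σ(59) · d(236/59) = 60 · 3 = 180
  d = 118: σ(118) · d(236/118) = 180 · 2 = 360
  d = 236: σ(236) · d(236/236) = 420 · 1 = 420
Summing: (σ * d)(236) = 6 + 12 + 14 + 180 + 360 + 420 = 992.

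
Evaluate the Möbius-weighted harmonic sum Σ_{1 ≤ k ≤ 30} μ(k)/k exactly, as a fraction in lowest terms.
Σ μ(k)/k = -65721449/2156564410

Values of μ(k) for 1 ≤ k ≤ 30: μ(1) = 1, μ(2) = -1, μ(3) = -1, μ(5) = -1, μ(6) = 1, μ(7) = -1, μ(10) = 1, μ(11) = -1, μ(13) = -1, μ(14) = 1, μ(15) = 1, μ(17) = -1, μ(19) = -1, μ(21) = 1, μ(22) = 1, μ(23) = -1, μ(26) = 1, μ(29) = -1, μ(30) = -1, with μ = 0 on non-squarefree integers. Summing μ(k)/k for k where μ(k) ≠ 0 gives -65721449/2156564410 ≈ -0.0305. (PNT ⟺ this sum → 0 as n → ∞.)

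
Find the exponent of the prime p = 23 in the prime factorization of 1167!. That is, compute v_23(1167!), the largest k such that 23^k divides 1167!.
v_23(1167!) = 52

Legendre's formula: v_p(n!) = Σ_{k ≥ 1} ⌊n / p^k⌋. For p = 23, n = 1167, the terms are:
  ⌊1167/23^1⌋ = ⌊1167/23⌋ = 50
  ⌊1167/23^2⌋ = ⌊1167/529⌋ = 2
(the next term ⌊1167/23^3⌋ = 0, terminating the sum). Summing: v_23(1167!) = 50 + 2 = 52.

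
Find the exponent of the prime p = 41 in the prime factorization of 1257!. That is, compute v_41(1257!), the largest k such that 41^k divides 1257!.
v_41(1257!) = 30

Legendre's formula: v_p(n!) = Σ_{k ≥ 1} ⌊n / p^k⌋. For p = 41, n = 1257, the terms are:
  ⌊1257/41^1⌋ = ⌊1257/41⌋ = 30
(the next term ⌊1257/41^2⌋ = 0, terminating the sum). Summing: v_41(1257!) = 30 = 30.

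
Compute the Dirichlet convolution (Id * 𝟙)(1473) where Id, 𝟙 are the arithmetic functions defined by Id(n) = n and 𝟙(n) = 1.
(Id * 𝟙)(1473) = 1968

Divisors of 1473: [1, 3, 491, 1473]. For each d | 1473:
  d = 1: Id(1) · 𝟙(1473/1) = 1 · 1 = 1
  d = 3: Id(3) · 𝟙(1473/3) = 3 · 1 = 3
  d = 491: Id(491) · 𝟙(1473/491) = 491 · 1 = 491
  d = 1473: Id(1473) · 𝟙(1473/1473) = 1473 · 1 = 1473
Summing: (Id * 𝟙)(1473) = 1 + 3 + 491 + 1473 = 1968.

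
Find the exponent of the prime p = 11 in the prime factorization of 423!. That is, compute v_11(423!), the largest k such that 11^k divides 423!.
v_11(423!) = 41

Legendre's formula: v_p(n!) = Σ_{k ≥ 1} ⌊n / p^k⌋. For p = 11, n = 423, the terms are:
  ⌊423/11^1⌋ = ⌊423/11⌋ = 38
  ⌊423/11^2⌋ = ⌊423/121⌋ = 3
(the next term ⌊423/11^3⌋ = 0, terminating the sum). Summing: v_11(423!) = 38 + 3 = 41.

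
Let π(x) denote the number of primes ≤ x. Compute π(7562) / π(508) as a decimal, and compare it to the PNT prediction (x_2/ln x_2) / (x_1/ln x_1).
π(7562)/π(508) = 960/96 ≈ 10.0000;  PNT prediction ≈ 10.3848.

π(508) = 96 and π(7562) = 960, so π(7562)/π(508) ≈ 10.0000. The PNT-predicted ratio is (7562/ln(7562)) / (508/ln(508)) ≈ 10.3848. The two agree to within a few percent, as expected.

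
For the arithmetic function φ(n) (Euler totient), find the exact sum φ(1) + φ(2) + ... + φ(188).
Σ_{n ≤ 188} φ(n) = 10796

Compute φ(n) for each 1 ≤ n ≤ 188: φ(1) = 1, φ(2) = 1, φ(3) = 2, φ(4) = 2, φ(5) = 4, φ(6) = 2, φ(7) = 6, φ(8) = 4, φ(9) = 6, φ(10) = 4, φ(11) = 10, φ(12) = 4, φ(13) = 12, φ(14) = 6, φ(15) = 8, φ(16) = 8, φ(17) = 16, φ(18) = 6, φ(19) = 18, φ(20) = 8, φ(21) = 12, φ(22) = 10, φ(23) = 22, φ(24) = 8, φ(25) = 20, φ(26) = 12, φ(27) = 18, φ(28) = 12, φ(29) = 28, φ(30) = 8, φ(31) = 30, φ(32) = 16, φ(33) = 20, φ(34) = 16, φ(35) = 24, φ(36) = 12, φ(37) = 36, φ(38) = 18, φ(39) = 24, φ(40) = 16, φ(41) = 40, φ(42) = 12, φ(43) = 42, φ(44) = 20, φ(45) = 24, φ(46) = 22, φ(47) = 46, φ(48) = 16, φ(49) = 42, φ(50) = 20, φ(51) = 32, φ(52) = 24, φ(53) = 52, φ(54) = 18, φ(55) = 40, φ(56) = 24, φ(57) = 36, φ(58) = 28, φ(59) = 58, φ(60) = 16, φ(61) = 60, φ(62) = 30, φ(63) = 36, φ(64) = 32, φ(65) = 48, φ(66) = 20, φ(67) = 66, φ(68) = 32, φ(69) = 44, φ(70) = 24, φ(71) = 70, φ(72) = 24, φ(73) = 72, φ(74) = 36, φ(75) = 40, φ(76) = 36, φ(77) = 60, φ(78) = 24, φ(79) = 78, φ(80) = 32, φ(81) = 54, φ(82) = 40, φ(83) = 82, φ(84) = 24, φ(85) = 64, φ(86) = 42, φ(87) = 56, φ(88) = 40, φ(89) = 88, φ(90) = 24, φ(91) = 72, φ(92) = 44, φ(93) = 60, φ(94) = 46, φ(95) = 72, φ(96) = 32, φ(97) = 96, φ(98) = 42, φ(99) = 60, φ(100) = 40, φ(101) = 100, φ(102) = 32, φ(103) = 102, φ(104) = 48, φ(105) = 48, φ(106) = 52, φ(107) = 106, φ(108) = 36, φ(109) = 108, φ(110) = 40, φ(111) = 72, φ(112) = 48, φ(113) = 112, φ(114) = 36, φ(115) = 88, φ(116) = 56, φ(117) = 72, φ(118) = 58, φ(119) = 96, φ(120) = 32, φ(121) = 110, φ(122) = 60, φ(123) = 80, φ(124) = 60, φ(125) = 100, φ(126) = 36, φ(127) = 126, φ(128) = 64, φ(129) = 84, φ(130) = 48, φ(131) = 130, φ(132) = 40, φ(133) = 108, φ(134) = 66, φ(135) = 72, φ(136) = 64, φ(137) = 136, φ(138) = 44, φ(139) = 138, φ(140) = 48, φ(141) = 92, φ(142) = 70, φ(143) = 120, φ(144) = 48, φ(145) = 112, φ(146) = 72, φ(147) = 84, φ(148) = 72, φ(149) = 148, φ(150) = 40, φ(151) = 150, φ(152) = 72, φ(153) = 96, φ(154) = 60, φ(155) = 120, φ(156) = 48, φ(157) = 156, φ(158) = 78, φ(159) = 104, φ(160) = 64, φ(161) = 132, φ(162) = 54, φ(163) = 162, φ(164) = 80, φ(165) = 80, φ(166) = 82, φ(167) = 166, φ(168) = 48, φ(169) = 156, φ(170) = 64, φ(171) = 108, φ(172) = 84, φ(173) = 172, φ(174) = 56, φ(175) = 120, φ(176) = 80, φ(177) = 116, φ(178) = 88, φ(179) = 178, φ(180) = 48, φ(181) = 180, φ(182) = 72, φ(183) = 120, φ(184) = 88, φ(185) = 144, φ(186) = 60, φ(187) = 160, φ(188) = 92. Summing all 188 values: 10796. (Average order: Σ_{n ≤ x} φ(n) ~ (3/π²) x². For x = 188, (3/π²)·188² ≈ 10743.29.)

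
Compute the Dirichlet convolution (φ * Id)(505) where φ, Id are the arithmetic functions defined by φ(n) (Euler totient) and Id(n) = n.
(φ * Id)(505) = 1809

Divisors of 505: [1, 5, 101, 505]. For each d | 505:
  d = 1: φ(1) · Id(505/1) = 1 · 505 = 505
  d = 5: φ(5) · Id(505/5) = 4 · 101 = 404
  d = 101: φ(101) · Id(505/101) = 100 · 5 = 500
  d = 505: φ(505) · Id(505/505) = 400 · 1 = 400
Summing: (φ * Id)(505) = 505 + 404 + 500 + 400 = 1809.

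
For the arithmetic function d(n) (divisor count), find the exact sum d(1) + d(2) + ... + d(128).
Σ_{n ≤ 128} d(n) = 645

Compute d(n) for each 1 ≤ n ≤ 128: d(1) = 1, d(2) = 2, d(3) = 2, d(4) = 3, d(5) = 2, d(6) = 4, d(7) = 2, d(8) = 4, d(9) = 3, d(10) = 4, d(11) = 2, d(12) = 6, d(13) = 2, d(14) = 4, d(15) = 4, d(16) = 5, d(17) = 2, d(18) = 6, d(19) = 2, d(20) = 6, d(21) = 4, d(22) = 4, d(23) = 2, d(24) = 8, d(25) = 3, d(26) = 4, d(27) = 4, d(28) = 6, d(29) = 2, d(30) = 8, d(31) = 2, d(32) = 6, d(33) = 4, d(34) = 4, d(35) = 4, d(36) = 9, d(37) = 2, d(38) = 4, d(39) = 4, d(40) = 8, d(41) = 2, d(42) = 8, d(43) = 2, d(44) = 6, d(45) = 6, d(46) = 4, d(47) = 2, d(48) = 10, d(49) = 3, d(50) = 6, d(51) = 4, d(52) = 6, d(53) = 2, d(54) = 8, d(55) = 4, d(56) = 8, d(57) = 4, d(58) = 4, d(59) = 2, d(60) = 12, d(61) = 2, d(62) = 4, d(63) = 6, d(64) = 7, d(65) = 4, d(66) = 8, d(67) = 2, d(68) = 6, d(69) = 4, d(70) = 8, d(71) = 2, d(72) = 12, d(73) = 2, d(74) = 4, d(75) = 6, d(76) = 6, d(77) = 4, d(78) = 8, d(79) = 2, d(80) = 10, d(81) = 5, d(82) = 4, d(83) = 2, d(84) = 12, d(85) = 4, d(86) = 4, d(87) = 4, d(88) = 8, d(89) = 2, d(90) = 12, d(91) = 4, d(92) = 6, d(93) = 4, d(94) = 4, d(95) = 4, d(96) = 12, d(97) = 2, d(98) = 6, d(99) = 6, d(100) = 9, d(101) = 2, d(102) = 8, d(103) = 2, d(104) = 8, d(105) = 8, d(106) = 4, d(107) = 2, d(108) = 12, d(109) = 2, d(110) = 8, d(111) = 4, d(112) = 10, d(113) = 2, d(114) = 8, d(115) = 4, d(116) = 6, d(117) = 6, d(118) = 4, d(119) = 4, d(120) = 16, d(121) = 3, d(122) = 4, d(123) = 4, d(124) = 6, d(125) = 4, d(126) = 12, d(127) = 2, d(128) = 8. Summing all 128 values: 645. (Dirichlet's divisor formula: Σ_{n ≤ x} d(n) = x ln(x) + (2γ − 1) x + O(√x). For x = 128, the asymptotic estimate is ≈ 640.83.)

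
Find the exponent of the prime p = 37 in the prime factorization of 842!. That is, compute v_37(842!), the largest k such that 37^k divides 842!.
v_37(842!) = 22

Legendre's formula: v_p(n!) = Σ_{k ≥ 1} ⌊n / p^k⌋. For p = 37, n = 842, the terms are:
  ⌊842/37^1⌋ = ⌊842/37⌋ = 22
(the next term ⌊842/37^2⌋ = 0, terminating the sum). Summing: v_37(842!) = 22 = 22.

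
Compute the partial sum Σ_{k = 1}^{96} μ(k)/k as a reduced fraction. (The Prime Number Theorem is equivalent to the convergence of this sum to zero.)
Σ μ(k)/k = 164165993590198279544427554326659/3961456982724258461775089600226385

Values of μ(k) for 1 ≤ k ≤ 96: μ(1) = 1, μ(2) = -1, μ(3) = -1, μ(5) = -1, μ(6) = 1, μ(7) = -1, μ(10) = 1, μ(11) = -1, μ(13) = -1, μ(14) = 1, μ(15) = 1, μ(17) = -1, μ(19) = -1, μ(21) = 1, μ(22) = 1, μ(23) = -1, μ(26) = 1, μ(29) = -1, μ(30) = -1, μ(31) = -1, μ(33) = 1, μ(34) = 1, μ(35) = 1, μ(37) = -1, μ(38) = 1, μ(39) = 1, μ(41) = -1, μ(42) = -1, μ(43) = -1, μ(46) = 1, μ(47) = -1, μ(51) = 1, μ(53) = -1, μ(55) = 1, μ(57) = 1, μ(58) = 1, μ(59) = -1, μ(61) = -1, μ(62) = 1, μ(65) = 1, μ(66) = -1, μ(67) = -1, μ(69) = 1, μ(70) = -1, μ(71) = -1, μ(73) = -1, μ(74) = 1, μ(77) = 1, μ(78) = -1, μ(79) = -1, μ(82) = 1, μ(83) = -1, μ(85) = 1, μ(86) = 1, μ(87) = 1, μ(89) = -1, μ(91) = 1, μ(93) = 1, μ(94) = 1, μ(95) = 1, with μ = 0 on non-squarefree integers. Summing μ(k)/k for k where μ(k) ≠ 0 gives 164165993590198279544427554326659/3961456982724258461775089600226385 ≈ 0.0414. (PNT ⟺ this sum → 0 as n → ∞.)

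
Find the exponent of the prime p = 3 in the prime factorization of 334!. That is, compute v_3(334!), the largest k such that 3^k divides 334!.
v_3(334!) = 165

Legendre's formula: v_p(n!) = Σ_{k ≥ 1} ⌊n / p^k⌋. For p = 3, n = 334, the terms are:
  ⌊334/3^1⌋ = ⌊334/3⌋ = 111
  ⌊334/3^2⌋ = ⌊334/9⌋ = 37
  ⌊334/3^3⌋ = ⌊334/27⌋ = 12
  ⌊334/3^4⌋ = ⌊334/81⌋ = 4
  ⌊334/3^5⌋ = ⌊334/243⌋ = 1
(the next term ⌊334/3^6⌋ = 0, terminating the sum). Summing: v_3(334!) = 111 + 37 + 12 + 4 + 1 = 165.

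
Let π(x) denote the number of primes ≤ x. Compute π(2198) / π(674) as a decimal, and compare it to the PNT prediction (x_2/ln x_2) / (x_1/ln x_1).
π(2198)/π(674) = 327/122 ≈ 2.6803;  PNT prediction ≈ 2.7602.

π(674) = 122 and π(2198) = 327, so π(2198)/π(674) ≈ 2.6803. The PNT-predicted ratio is (2198/ln(2198)) / (674/ln(674)) ≈ 2.7602. The two agree to within a few percent, as expected.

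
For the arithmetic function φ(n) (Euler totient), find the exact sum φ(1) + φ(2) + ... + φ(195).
Σ_{n ≤ 195} φ(n) = 11614

Compute φ(n) for each 1 ≤ n ≤ 195: φ(1) = 1, φ(2) = 1, φ(3) = 2, φ(4) = 2, φ(5) = 4, φ(6) = 2, φ(7) = 6, φ(8) = 4, φ(9) = 6, φ(10) = 4, φ(11) = 10, φ(12) = 4, φ(13) = 12, φ(14) = 6, φ(15) = 8, φ(16) = 8, φ(17) = 16, φ(18) = 6, φ(19) = 18, φ(20) = 8, φ(21) = 12, φ(22) = 10, φ(23) = 22, φ(24) = 8, φ(25) = 20, φ(26) = 12, φ(27) = 18, φ(28) = 12, φ(29) = 28, φ(30) = 8, φ(31) = 30, φ(32) = 16, φ(33) = 20, φ(34) = 16, φ(35) = 24, φ(36) = 12, φ(37) = 36, φ(38) = 18, φ(39) = 24, φ(40) = 16, φ(41) = 40, φ(42) = 12, φ(43) = 42, φ(44) = 20, φ(45) = 24, φ(46) = 22, φ(47) = 46, φ(48) = 16, φ(49) = 42, φ(50) = 20, φ(51) = 32, φ(52) = 24, φ(53) = 52, φ(54) = 18, φ(55) = 40, φ(56) = 24, φ(57) = 36, φ(58) = 28, φ(59) = 58, φ(60) = 16, φ(61) = 60, φ(62) = 30, φ(63) = 36, φ(64) = 32, φ(65) = 48, φ(66) = 20, φ(67) = 66, φ(68) = 32, φ(69) = 44, φ(70) = 24, φ(71) = 70, φ(72) = 24, φ(73) = 72, φ(74) = 36, φ(75) = 40, φ(76) = 36, φ(77) = 60, φ(78) = 24, φ(79) = 78, φ(80) = 32, φ(81) = 54, φ(82) = 40, φ(83) = 82, φ(84) = 24, φ(85) = 64, φ(86) = 42, φ(87) = 56, φ(88) = 40, φ(89) = 88, φ(90) = 24, φ(91) = 72, φ(92) = 44, φ(93) = 60, φ(94) = 46, φ(95) = 72, φ(96) = 32, φ(97) = 96, φ(98) = 42, φ(99) = 60, φ(100) = 40, φ(101) = 100, φ(102) = 32, φ(103) = 102, φ(104) = 48, φ(105) = 48, φ(106) = 52, φ(107) = 106, φ(108) = 36, φ(109) = 108, φ(110) = 40, φ(111) = 72, φ(112) = 48, φ(113) = 112, φ(114) = 36, φ(115) = 88, φ(116) = 56, φ(117) = 72, φ(118) = 58, φ(119) = 96, φ(120) = 32, φ(121) = 110, φ(122) = 60, φ(123) = 80, φ(124) = 60, φ(125) = 100, φ(126) = 36, φ(127) = 126, φ(128) = 64, φ(129) = 84, φ(130) = 48, φ(131) = 130, φ(132) = 40, φ(133) = 108, φ(134) = 66, φ(135) = 72, φ(136) = 64, φ(137) = 136, φ(138) = 44, φ(139) = 138, φ(140) = 48, φ(141) = 92, φ(142) = 70, φ(143) = 120, φ(144) = 48, φ(145) = 112, φ(146) = 72, φ(147) = 84, φ(148) = 72, φ(149) = 148, φ(150) = 40, φ(151) = 150, φ(152) = 72, φ(153) = 96, φ(154) = 60, φ(155) = 120, φ(156) = 48, φ(157) = 156, φ(158) = 78, φ(159) = 104, φ(160) = 64, φ(161) = 132, φ(162) = 54, φ(163) = 162, φ(164) = 80, φ(165) = 80, φ(166) = 82, φ(167) = 166, φ(168) = 48, φ(169) = 156, φ(170) = 64, φ(171) = 108, φ(172) = 84, φ(173) = 172, φ(174) = 56, φ(175) = 120, φ(176) = 80, φ(177) = 116, φ(178) = 88, φ(179) = 178, φ(180) = 48, φ(181) = 180, φ(182) = 72, φ(183) = 120, φ(184) = 88, φ(185) = 144, φ(186) = 60, φ(187) = 160, φ(188) = 92, φ(189) = 108, φ(190) = 72, φ(191) = 190, φ(192) = 64, φ(193) = 192, φ(194) = 96, φ(195) = 96. Summing all 195 values: 11614. (Average order: Σ_{n ≤ x} φ(n) ~ (3/π²) x². For x = 195, (3/π²)·195² ≈ 11558.21.)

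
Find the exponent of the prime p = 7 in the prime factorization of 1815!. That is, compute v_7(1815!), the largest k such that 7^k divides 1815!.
v_7(1815!) = 301

Legendre's formula: v_p(n!) = Σ_{k ≥ 1} ⌊n / p^k⌋. For p = 7, n = 1815, the terms are:
  ⌊1815/7^1⌋ = ⌊1815/7⌋ = 259
  ⌊1815/7^2⌋ = ⌊1815/49⌋ = 37
  ⌊1815/7^3⌋ = ⌊1815/343⌋ = 5
(the next term ⌊1815/7^4⌋ = 0, terminating the sum). Summing: v_7(1815!) = 259 + 37 + 5 = 301.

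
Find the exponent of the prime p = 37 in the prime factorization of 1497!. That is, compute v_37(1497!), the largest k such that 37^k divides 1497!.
v_37(1497!) = 41

Legendre's formula: v_p(n!) = Σ_{k ≥ 1} ⌊n / p^k⌋. For p = 37, n = 1497, the terms are:
  ⌊1497/37^1⌋ = ⌊1497/37⌋ = 40
  ⌊1497/37^2⌋ = ⌊1497/1369⌋ = 1
(the next term ⌊1497/37^3⌋ = 0, terminating the sum). Summing: v_37(1497!) = 40 + 1 = 41.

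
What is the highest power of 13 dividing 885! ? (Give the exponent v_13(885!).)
v_13(885!) = 73

Legendre's formula: v_p(n!) = Σ_{k ≥ 1} ⌊n / p^k⌋. For p = 13, n = 885, the terms are:
  ⌊885/13^1⌋ = ⌊885/13⌋ = 68
  ⌊885/13^2⌋ = ⌊885/169⌋ = 5
(the next term ⌊885/13^3⌋ = 0, terminating the sum). Summing: v_13(885!) = 68 + 5 = 73.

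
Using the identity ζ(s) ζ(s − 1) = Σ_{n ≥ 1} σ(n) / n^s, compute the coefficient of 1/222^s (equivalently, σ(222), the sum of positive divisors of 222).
σ(222) = 456

In the product (Σ m^0/m^s)(Σ k / k^s) = Σ (Σ_{d | n} d) / n^s, the coefficient of 1/n^s is σ(n) = Σ_{d | n} d. For n = 222, divisors are [1, 2, 3, 6, 37, 74, 111, 222]; summing: σ(222) = 456.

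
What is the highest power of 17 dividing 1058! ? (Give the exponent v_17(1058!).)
v_17(1058!) = 65

Legendre's formula: v_p(n!) = Σ_{k ≥ 1} ⌊n / p^k⌋. For p = 17, n = 1058, the terms are:
  ⌊1058/17^1⌋ = ⌊1058/17⌋ = 62
  ⌊1058/17^2⌋ = ⌊1058/289⌋ = 3
(the next term ⌊1058/17^3⌋ = 0, terminating the sum). Summing: v_17(1058!) = 62 + 3 = 65.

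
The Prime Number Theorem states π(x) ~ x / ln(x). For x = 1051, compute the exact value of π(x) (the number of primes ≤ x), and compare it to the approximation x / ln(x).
π(1051) = 177;  x/ln(x) ≈ 151.06;  relative error ≈ 14.66%.

Directly count primes up to 1051: π(1051) = 177. The PNT approximation gives 1051/ln(1051) ≈ 1051/6.95750 ≈ 151.06. Relative error (π(x) − x/ln(x)) / π(x) ≈ 14.66%; the approximation is known to undercount slightly (Li(x) is a better estimate).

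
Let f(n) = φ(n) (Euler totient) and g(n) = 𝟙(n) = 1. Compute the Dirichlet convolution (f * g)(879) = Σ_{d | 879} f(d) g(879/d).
(φ * 𝟙)(879) = 879

Divisors of 879: [1, 3, 293, 879]. For each d | 879:
  d = 1: φ(1) · 𝟙(879/1) = 1 · 1 = 1
  d = 3: φ(3) · 𝟙(879/3) = 2 · 1 = 2
  d = 293: φ(293) · 𝟙(879/293) = 292 · 1 = 292
  d = 879: φ(879) · 𝟙(879/879) = 584 · 1 = 584
Summing: (φ * 𝟙)(879) = 1 + 2 + 292 + 584 = 879.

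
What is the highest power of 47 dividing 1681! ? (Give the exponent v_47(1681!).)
v_47(1681!) = 35

Legendre's formula: v_p(n!) = Σ_{k ≥ 1} ⌊n / p^k⌋. For p = 47, n = 1681, the terms are:
  ⌊1681/47^1⌋ = ⌊1681/47⌋ = 35
(the next term ⌊1681/47^2⌋ = 0, terminating the sum). Summing: v_47(1681!) = 35 = 35.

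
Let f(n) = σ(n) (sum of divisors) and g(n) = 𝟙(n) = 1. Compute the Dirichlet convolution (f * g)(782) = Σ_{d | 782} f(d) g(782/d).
(σ * 𝟙)(782) = 1900

Divisors of 782: [1, 2, 17, 23, 34, 46, 391, 782]. For each d | 782:
  d = 1: σ(1) · 𝟙(782/1) = 1 · 1 = 1
  d = 2: σ(2) · 𝟙(782/2) = 3 · 1 = 3
  d = 17: σ(17) · 𝟙(782/17) = 18 · 1 = 18
  d = 23: σ(23) · 𝟙(782/23) = 24 · 1 = 24
  d = 34: σ(34) · 𝟙(782/34) = 54 · 1 = 54
  d = 46: σ(46) · 𝟙(782/46) = 72 · 1 = 72
  d = 391: σ(391) · 𝟙(782/391) = 432 · 1 = 432
  d = 782: σ(782) · 𝟙(782/782) = 1296 · 1 = 1296
Summing: (σ * 𝟙)(782) = 1 + 3 + 18 + 24 + 54 + 72 + 432 + 1296 = 1900.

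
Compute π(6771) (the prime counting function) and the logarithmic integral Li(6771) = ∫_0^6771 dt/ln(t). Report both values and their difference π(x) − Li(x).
π(6771) = 871;  Li(6771) ≈ 888.42;  π(x) − Li(x) ≈ -17.42.

Direct count of primes ≤ 6771 gives π(6771) = 871. Numerical evaluation of the logarithmic integral gives Li(6771) ≈ 888.42. The difference π(x) − Li(x) ≈ -17.42 is typically negative for small/moderate x (Li(x) overestimates), though Littlewood's theorem shows this sign changes infinitely often.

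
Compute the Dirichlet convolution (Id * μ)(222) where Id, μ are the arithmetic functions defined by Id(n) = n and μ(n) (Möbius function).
(Id * μ)(222) = 72

Divisors of 222: [1, 2, 3, 6, 37, 74, 111, 222]. For each d | 222:
  d = 1: Id(1) · μ(222/1) = 1 · -1 = -1
  d = 2: Id(2) · μ(222/2) = 2 · 1 = 2
  d = 3: Id(3) · μ(222/3) = 3 · 1 = 3
  d = 6: Id(6) · μ(222/6) = 6 · -1 = -6
  d = 37: Id(37) · μ(222/37) = 37 · 1 = 37
  d = 74: Id(74) · μ(222/74) = 74 · -1 = -74
  d = 111: Id(111) · μ(222/111) = 111 · -1 = -111
  d = 222: Id(222) · μ(222/222) = 222 · 1 = 222
Summing: (Id * μ)(222) = -1 + 2 + 3 + -6 + 37 + -74 + -111 + 222 = 72.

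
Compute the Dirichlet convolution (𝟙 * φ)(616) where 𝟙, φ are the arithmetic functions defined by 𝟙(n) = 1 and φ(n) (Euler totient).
(𝟙 * φ)(616) = 616

Divisors of 616: [1, 2, 4, 7, 8, 11, 14, 22, 28, 44, 56, 77, 88, 154, 308, 616]. For each d | 616:
  d = 1: 𝟙(1) · φ(616/1) = 1 · 240 = 240
  d = 2: 𝟙(2) · φ(616/2) = 1 · 120 = 120
  d = 4: 𝟙(4) · φ(616/4) = 1 · 60 = 60
  d = 7: 𝟙(7) · φ(616/7) = 1 · 40 = 40
  d = 8: 𝟙(8) · φ(616/8) = 1 · 60 = 60
  d = 11: 𝟙(11) · φ(616/11) = 1 · 24 = 24
  d = 14: 𝟙(14) · φ(616/14) = 1 · 20 = 20
  d = 22: 𝟙(22) · φ(616/22) = 1 · 12 = 12
  d = 28: 𝟙(28) · φ(616/28) = 1 · 10 = 10
  d = 44: 𝟙(44) · φ(616/44) = 1 · 6 = 6
  d = 56: 𝟙(56) · φ(616/56) = 1 · 10 = 10
  d = 77: 𝟙(77) · φ(616/77) = 1 · 4 = 4
  d = 88: 𝟙(88) · φ(616/88) = 1 · 6 = 6
  d = 154: 𝟙(154) · φ(616/154) = 1 · 2 = 2
  d = 308: 𝟙(308) · φ(616/308) = 1 · 1 = 1
  d = 616: 𝟙(616) · φ(616/616) = 1 · 1 = 1
Summing: (𝟙 * φ)(616) = 240 + 120 + 60 + 40 + 60 + 24 + 20 + 12 + 10 + 6 + 10 + 4 + 6 + 2 + 1 + 1 = 616.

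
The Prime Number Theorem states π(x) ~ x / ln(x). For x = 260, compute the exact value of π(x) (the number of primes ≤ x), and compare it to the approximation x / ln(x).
π(260) = 55;  x/ln(x) ≈ 46.76;  relative error ≈ 14.99%.

Directly count primes up to 260: π(260) = 55. The PNT approximation gives 260/ln(260) ≈ 260/5.56068 ≈ 46.76. Relative error (π(x) − x/ln(x)) / π(x) ≈ 14.99%; the approximation is known to undercount slightly (Li(x) is a better estimate).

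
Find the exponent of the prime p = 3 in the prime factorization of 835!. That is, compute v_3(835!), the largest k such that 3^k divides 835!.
v_3(835!) = 414

Legendre's formula: v_p(n!) = Σ_{k ≥ 1} ⌊n / p^k⌋. For p = 3, n = 835, the terms are:
  ⌊835/3^1⌋ = ⌊835/3⌋ = 278
  ⌊835/3^2⌋ = ⌊835/9⌋ = 92
  ⌊835/3^3⌋ = ⌊835/27⌋ = 30
  ⌊835/3^4⌋ = ⌊835/81⌋ = 10
  ⌊835/3^5⌋ = ⌊835/243⌋ = 3
  ⌊835/3^6⌋ = ⌊835/729⌋ = 1
(the next term ⌊835/3^7⌋ = 0, terminating the sum). Summing: v_3(835!) = 278 + 92 + 30 + 10 + 3 + 1 = 414.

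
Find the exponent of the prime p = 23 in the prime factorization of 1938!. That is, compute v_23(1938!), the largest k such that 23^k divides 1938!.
v_23(1938!) = 87

Legendre's formula: v_p(n!) = Σ_{k ≥ 1} ⌊n / p^k⌋. For p = 23, n = 1938, the terms are:
  ⌊1938/23^1⌋ = ⌊1938/23⌋ = 84
  ⌊1938/23^2⌋ = ⌊1938/529⌋ = 3
(the next term ⌊1938/23^3⌋ = 0, terminating the sum). Summing: v_23(1938!) = 84 + 3 = 87.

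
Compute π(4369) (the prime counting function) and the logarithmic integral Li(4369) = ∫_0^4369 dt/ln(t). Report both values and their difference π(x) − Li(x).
π(4369) = 596;  Li(4369) ≈ 609.62;  π(x) − Li(x) ≈ -13.62.

Direct count of primes ≤ 4369 gives π(4369) = 596. Numerical evaluation of the logarithmic integral gives Li(4369) ≈ 609.62. The difference π(x) − Li(x) ≈ -13.62 is typically negative for small/moderate x (Li(x) overestimates), though Littlewood's theorem shows this sign changes infinitely often.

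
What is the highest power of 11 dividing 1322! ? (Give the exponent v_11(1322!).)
v_11(1322!) = 130

Legendre's formula: v_p(n!) = Σ_{k ≥ 1} ⌊n / p^k⌋. For p = 11, n = 1322, the terms are:
  ⌊1322/11^1⌋ = ⌊1322/11⌋ = 120
  ⌊1322/11^2⌋ = ⌊1322/121⌋ = 10
(the next term ⌊1322/11^3⌋ = 0, terminating the sum). Summing: v_11(1322!) = 120 + 10 = 130.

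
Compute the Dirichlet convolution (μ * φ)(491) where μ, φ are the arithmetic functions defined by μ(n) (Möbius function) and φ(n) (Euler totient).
(μ * φ)(491) = 489

Divisors of 491: [1, 491]. For each d | 491:
  d = 1: μ(1) · φ(491/1) = 1 · 490 = 490
  d = 491: μ(491) · φ(491/491) = -1 · 1 = -1
Summing: (μ * φ)(491) = 490 + -1 = 489.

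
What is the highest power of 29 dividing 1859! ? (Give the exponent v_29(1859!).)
v_29(1859!) = 66

Legendre's formula: v_p(n!) = Σ_{k ≥ 1} ⌊n / p^k⌋. For p = 29, n = 1859, the terms are:
  ⌊1859/29^1⌋ = ⌊1859/29⌋ = 64
  ⌊1859/29^2⌋ = ⌊1859/841⌋ = 2
(the next term ⌊1859/29^3⌋ = 0, terminating the sum). Summing: v_29(1859!) = 64 + 2 = 66.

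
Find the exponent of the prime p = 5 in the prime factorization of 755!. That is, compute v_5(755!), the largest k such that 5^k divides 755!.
v_5(755!) = 188

Legendre's formula: v_p(n!) = Σ_{k ≥ 1} ⌊n / p^k⌋. For p = 5, n = 755, the terms are:
  ⌊755/5^1⌋ = ⌊755/5⌋ = 151
  ⌊755/5^2⌋ = ⌊755/25⌋ = 30
  ⌊755/5^3⌋ = ⌊755/125⌋ = 6
  ⌊755/5^4⌋ = ⌊755/625⌋ = 1
(the next term ⌊755/5^5⌋ = 0, terminating the sum). Summing: v_5(755!) = 151 + 30 + 6 + 1 = 188.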